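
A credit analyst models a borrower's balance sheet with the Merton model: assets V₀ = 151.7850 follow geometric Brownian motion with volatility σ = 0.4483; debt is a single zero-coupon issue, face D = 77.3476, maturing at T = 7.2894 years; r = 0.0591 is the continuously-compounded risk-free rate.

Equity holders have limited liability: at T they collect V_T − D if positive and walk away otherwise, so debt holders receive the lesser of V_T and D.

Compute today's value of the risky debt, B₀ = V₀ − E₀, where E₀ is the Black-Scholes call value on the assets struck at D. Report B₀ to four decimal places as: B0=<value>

B0=41.0030

d₁ = [ln(V₀/D) + (r + σ²/2)T] / (σ√T)
   = [ln(151.7850/77.3476) + (0.0591 + 0.5·0.4483²)·7.2894] / (0.4483·√7.2894)
   = [0.674155 + 1.163289] / 1.210360 = 1.518098
d₂ = d₁ − σ√T = 1.518098 − 1.210360 = 0.307737
N(d₁) = 0.935505,  N(d₂) = 0.620859,  e^(−rT) = 0.649987
E₀ = V₀·N(d₁) − D·e^(−rT)·N(d₂)
   = 151.7850·0.935505 − 77.3476·0.649987·0.620859 = 110.782020
B₀ = V₀ − E₀ = 151.7850 − 110.782020 = 41.002980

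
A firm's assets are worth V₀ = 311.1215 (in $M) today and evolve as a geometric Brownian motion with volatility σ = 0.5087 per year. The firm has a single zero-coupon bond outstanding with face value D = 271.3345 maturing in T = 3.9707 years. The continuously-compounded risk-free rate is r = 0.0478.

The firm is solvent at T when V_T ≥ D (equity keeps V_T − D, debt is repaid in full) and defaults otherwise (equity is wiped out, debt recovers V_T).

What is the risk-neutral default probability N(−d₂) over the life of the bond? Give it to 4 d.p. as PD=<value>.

PD=0.5732

d₁ = [ln(V₀/D) + (r + σ²/2)T] / (σ√T)
   = [ln(311.1215/271.3345) + (0.0478 + 0.5·0.5087²)·3.9707] / (0.5087·√3.9707)
   = [0.136831 + 0.703560] / 1.013667 = 0.829060
d₂ = d₁ − σ√T = 0.829060 − 1.013667 = -0.184607
risk-neutral PD = N(−d₂) = N(0.184607) = 0.573231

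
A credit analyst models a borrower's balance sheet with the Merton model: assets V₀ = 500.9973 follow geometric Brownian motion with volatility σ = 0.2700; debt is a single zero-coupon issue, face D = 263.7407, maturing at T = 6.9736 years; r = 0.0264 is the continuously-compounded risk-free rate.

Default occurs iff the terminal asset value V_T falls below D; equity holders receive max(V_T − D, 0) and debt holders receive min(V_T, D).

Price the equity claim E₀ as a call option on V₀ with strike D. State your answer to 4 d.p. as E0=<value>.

E0=295.4496

d₁ = [ln(V₀/D) + (r + σ²/2)T] / (σ√T)
   = [ln(500.9973/263.7407) + (0.0264 + 0.5·0.2700²)·6.9736] / (0.2700·√6.9736)
   = [0.641634 + 0.438291] / 0.713005 = 1.514612
d₂ = d₁ − σ√T = 1.514612 − 0.713005 = 0.801607
N(d₁) = 0.935065,  N(d₂) = 0.788610,  e^(−rT) = 0.831850
E₀ = V₀·N(d₁) − D·e^(−rT)·N(d₂)
   = 500.9973·0.935065 − 263.7407·0.831850·0.788610 = 295.449576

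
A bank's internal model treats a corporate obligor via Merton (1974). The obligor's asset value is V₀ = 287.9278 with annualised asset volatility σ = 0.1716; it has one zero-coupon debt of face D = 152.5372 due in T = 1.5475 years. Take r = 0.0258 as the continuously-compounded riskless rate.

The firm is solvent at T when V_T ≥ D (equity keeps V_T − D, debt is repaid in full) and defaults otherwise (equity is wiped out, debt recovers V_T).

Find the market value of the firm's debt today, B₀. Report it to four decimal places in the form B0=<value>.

B0=146.5578

d₁ = [ln(V₀/D) + (r + σ²/2)T] / (σ√T)
   = [ln(287.9278/152.5372) + (0.0258 + 0.5·0.1716²)·1.5475] / (0.1716·√1.5475)
   = [0.635301 + 0.062710] / 0.213468 = 3.269864
d₂ = d₁ − σ√T = 3.269864 − 0.213468 = 3.056396
N(d₁) = 0.999462,  N(d₂) = 0.998880,  e^(−rT) = 0.960861
E₀ = V₀·N(d₁) − D·e^(−rT)·N(d₂)
   = 287.9278·0.999462 − 152.5372·0.960861·0.998880 = 141.370012
B₀ = V₀ − E₀ = 287.9278 − 141.370012 = 146.557788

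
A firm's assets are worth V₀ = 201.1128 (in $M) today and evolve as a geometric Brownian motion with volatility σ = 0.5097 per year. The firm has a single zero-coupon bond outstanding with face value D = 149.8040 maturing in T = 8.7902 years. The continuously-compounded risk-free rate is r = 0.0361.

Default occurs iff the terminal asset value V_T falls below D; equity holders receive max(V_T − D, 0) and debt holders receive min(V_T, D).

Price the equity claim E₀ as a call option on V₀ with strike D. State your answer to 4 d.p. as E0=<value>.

E0=136.8077

d₁ = [ln(V₀/D) + (r + σ²/2)T] / (σ√T)
   = [ln(201.1128/149.8040) + (0.0361 + 0.5·0.5097²)·8.7902] / (0.5097·√8.7902)
   = [0.294538 + 1.459147] / 1.511172 = 1.160480
d₂ = d₁ − σ√T = 1.160480 − 1.511172 = -0.350692
N(d₁) = 0.877073,  N(d₂) = 0.362910,  e^(−rT) = 0.728093
E₀ = V₀·N(d₁) − D·e^(−rT)·N(d₂)
   = 201.1128·0.877073 − 149.8040·0.728093·0.362910 = 136.807656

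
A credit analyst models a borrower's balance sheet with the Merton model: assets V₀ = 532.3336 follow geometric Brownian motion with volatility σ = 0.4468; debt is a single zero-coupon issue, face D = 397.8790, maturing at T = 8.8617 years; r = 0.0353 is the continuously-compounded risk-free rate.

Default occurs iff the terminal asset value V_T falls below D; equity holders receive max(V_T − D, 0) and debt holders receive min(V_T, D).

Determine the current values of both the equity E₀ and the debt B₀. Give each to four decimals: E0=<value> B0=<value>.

d₁ = [ln(V₀/D) + (r + σ²/2)T] / (σ√T)
   = [ln(532.3336/397.8790) + (0.0353 + 0.5·0.4468²)·8.8617] / (0.4468·√8.8617)
   = [0.291122 + 1.197350] / 1.330061 = 1.119100
d₂ = d₁ − σ√T = 1.119100 − 1.330061 = -0.210961
N(d₁) = 0.868451,  N(d₂) = 0.416459,  e^(−rT) = 0.731383
E₀ = V₀·N(d₁) − D·e^(−rT)·N(d₂)
   = 532.3336·0.868451 − 397.8790·0.731383·0.416459 = 341.115497
B₀ = V₀ − E₀ = 532.3336 − 341.115497 = 191.218103

E0=341.1155 B0=191.2181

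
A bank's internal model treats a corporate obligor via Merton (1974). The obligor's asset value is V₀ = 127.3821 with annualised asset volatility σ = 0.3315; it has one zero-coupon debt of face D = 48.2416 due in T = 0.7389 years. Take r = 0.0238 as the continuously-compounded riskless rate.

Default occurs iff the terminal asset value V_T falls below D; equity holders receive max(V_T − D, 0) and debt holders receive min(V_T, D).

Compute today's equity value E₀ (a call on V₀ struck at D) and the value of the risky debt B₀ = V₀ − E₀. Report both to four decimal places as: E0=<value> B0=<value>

d₁ = [ln(V₀/D) + (r + σ²/2)T] / (σ√T)
   = [ln(127.3821/48.2416) + (0.0238 + 0.5·0.3315²)·0.7389] / (0.3315·√0.7389)
   = [0.970970 + 0.058186] / 0.284955 = 3.611640
d₂ = d₁ − σ√T = 3.611640 − 0.284955 = 3.326685
N(d₁) = 0.999848,  N(d₂) = 0.999561,  e^(−rT) = 0.982568
E₀ = V₀·N(d₁) − D·e^(−rT)·N(d₂)
   = 127.3821·0.999848 − 48.2416·0.982568·0.999561 = 79.982902
B₀ = V₀ − E₀ = 127.3821 − 79.982902 = 47.399198

E0=79.9829 B0=47.3992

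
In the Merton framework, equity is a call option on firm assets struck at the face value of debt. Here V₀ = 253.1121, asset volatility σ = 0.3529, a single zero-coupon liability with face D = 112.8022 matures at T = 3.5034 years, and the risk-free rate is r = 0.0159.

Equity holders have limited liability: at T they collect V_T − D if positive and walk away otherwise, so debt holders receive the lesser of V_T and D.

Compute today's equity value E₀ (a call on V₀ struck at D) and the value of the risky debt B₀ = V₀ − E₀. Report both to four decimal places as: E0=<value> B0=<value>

E0=151.1015 B0=102.0106

d₁ = [ln(V₀/D) + (r + σ²/2)T] / (σ√T)
   = [ln(253.1121/112.8022) + (0.0159 + 0.5·0.3529²)·3.5034] / (0.3529·√3.5034)
   = [0.808197 + 0.273858] / 0.660536 = 1.638146
d₂ = d₁ − σ√T = 1.638146 − 0.660536 = 0.977610
N(d₁) = 0.949304,  N(d₂) = 0.835866,  e^(−rT) = 0.945819
E₀ = V₀·N(d₁) − D·e^(−rT)·N(d₂)
   = 253.1121·0.949304 − 112.8022·0.945819·0.835866 = 151.101455
B₀ = V₀ − E₀ = 253.1121 − 151.101455 = 102.010645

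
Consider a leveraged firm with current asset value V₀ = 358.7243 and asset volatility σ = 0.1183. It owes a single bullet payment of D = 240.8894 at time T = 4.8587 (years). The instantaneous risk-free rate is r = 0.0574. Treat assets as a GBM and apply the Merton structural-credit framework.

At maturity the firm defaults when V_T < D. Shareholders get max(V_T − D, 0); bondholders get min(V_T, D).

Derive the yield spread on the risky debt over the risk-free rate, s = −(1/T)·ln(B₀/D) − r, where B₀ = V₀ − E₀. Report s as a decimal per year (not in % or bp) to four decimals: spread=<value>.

spread=0.0001

d₁ = [ln(V₀/D) + (r + σ²/2)T] / (σ√T)
   = [ln(358.7243/240.8894) + (0.0574 + 0.5·0.1183²)·4.8587] / (0.1183·√4.8587)
   = [0.398216 + 0.312888] / 0.260762 = 2.727020
d₂ = d₁ − σ√T = 2.727020 − 0.260762 = 2.466258
N(d₁) = 0.996805,  N(d₂) = 0.993173,  e^(−rT) = 0.756624
E₀ = V₀·N(d₁) − D·e^(−rT)·N(d₂)
   = 358.7243·0.996805 − 240.8894·0.756624·0.993173 = 176.559651
B₀ = V₀ − E₀ = 358.7243 − 176.559651 = 182.164649
spread = −(1/T)·ln(B₀/D) − r = −(1/4.8587)·ln(182.164649/240.8894) − 0.0574 = 0.00011064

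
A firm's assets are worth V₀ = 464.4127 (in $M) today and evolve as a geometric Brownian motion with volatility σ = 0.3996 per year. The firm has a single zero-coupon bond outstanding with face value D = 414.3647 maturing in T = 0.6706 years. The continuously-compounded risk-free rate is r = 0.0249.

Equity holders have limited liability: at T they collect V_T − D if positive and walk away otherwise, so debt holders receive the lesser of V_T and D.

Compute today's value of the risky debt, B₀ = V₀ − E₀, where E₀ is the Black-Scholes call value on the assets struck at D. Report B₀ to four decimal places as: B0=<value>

d₁ = [ln(V₀/D) + (r + σ²/2)T] / (σ√T)
   = [ln(464.4127/414.3647) + (0.0249 + 0.5·0.3996²)·0.6706] / (0.3996·√0.6706)
   = [0.114027 + 0.070239] / 0.327233 = 0.563103
d₂ = d₁ − σ√T = 0.563103 − 0.327233 = 0.235869
N(d₁) = 0.713317,  N(d₂) = 0.593233,  e^(−rT) = 0.983441
E₀ = V₀·N(d₁) − D·e^(−rT)·N(d₂)
   = 464.4127·0.713317 − 414.3647·0.983441·0.593233 = 89.529399
B₀ = V₀ − E₀ = 464.4127 − 89.529399 = 374.883301

B0=374.8833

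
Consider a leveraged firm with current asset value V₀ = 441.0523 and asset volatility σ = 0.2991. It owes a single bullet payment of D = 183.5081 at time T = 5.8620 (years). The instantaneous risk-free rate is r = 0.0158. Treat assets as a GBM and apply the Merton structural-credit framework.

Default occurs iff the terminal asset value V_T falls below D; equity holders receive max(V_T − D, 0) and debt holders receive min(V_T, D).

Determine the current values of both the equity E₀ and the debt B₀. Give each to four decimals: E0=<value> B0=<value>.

E0=281.6507 B0=159.4016

d₁ = [ln(V₀/D) + (r + σ²/2)T] / (σ√T)
   = [ln(441.0523/183.5081) + (0.0158 + 0.5·0.2991²)·5.8620] / (0.2991·√5.8620)
   = [0.876905 + 0.354829] / 0.724168 = 1.700895
d₂ = d₁ − σ√T = 1.700895 − 0.724168 = 0.976727
N(d₁) = 0.955519,  N(d₂) = 0.835648,  e^(−rT) = 0.911540
E₀ = V₀·N(d₁) − D·e^(−rT)·N(d₂)
   = 441.0523·0.955519 − 183.5081·0.911540·0.835648 = 281.650698
B₀ = V₀ − E₀ = 441.0523 − 281.650698 = 159.401602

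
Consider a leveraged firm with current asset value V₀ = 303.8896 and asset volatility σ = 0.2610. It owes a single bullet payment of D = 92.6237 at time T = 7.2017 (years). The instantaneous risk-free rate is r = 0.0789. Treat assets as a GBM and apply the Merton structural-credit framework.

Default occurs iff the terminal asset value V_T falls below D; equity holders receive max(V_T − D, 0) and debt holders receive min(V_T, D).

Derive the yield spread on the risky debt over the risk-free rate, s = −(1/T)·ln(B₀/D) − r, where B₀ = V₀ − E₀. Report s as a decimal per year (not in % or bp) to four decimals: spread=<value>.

d₁ = [ln(V₀/D) + (r + σ²/2)T] / (σ√T)
   = [ln(303.8896/92.6237) + (0.0789 + 0.5·0.2610²)·7.2017] / (0.2610·√7.2017)
   = [1.188119 + 0.813508] / 0.700419 = 2.857756
d₂ = d₁ − σ√T = 2.857756 − 0.700419 = 2.157337
N(d₁) = 0.997867,  N(d₂) = 0.984510,  e^(−rT) = 0.566536
E₀ = V₀·N(d₁) − D·e^(−rT)·N(d₂)
   = 303.8896·0.997867 − 92.6237·0.566536·0.984510 = 251.579460
B₀ = V₀ − E₀ = 303.8896 − 251.579460 = 52.310140
spread = −(1/T)·ln(B₀/D) − r = −(1/7.2017)·ln(52.310140/92.6237) − 0.0789 = 0.00043610

spread=0.0004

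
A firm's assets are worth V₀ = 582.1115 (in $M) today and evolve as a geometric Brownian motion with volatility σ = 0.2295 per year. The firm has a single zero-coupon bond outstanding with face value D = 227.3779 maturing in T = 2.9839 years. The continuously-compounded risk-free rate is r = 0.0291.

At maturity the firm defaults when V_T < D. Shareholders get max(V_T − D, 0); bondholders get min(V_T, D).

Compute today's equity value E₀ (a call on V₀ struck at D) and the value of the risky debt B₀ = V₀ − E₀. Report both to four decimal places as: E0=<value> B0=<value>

E0=373.8494 B0=208.2621

d₁ = [ln(V₀/D) + (r + σ²/2)T] / (σ√T)
   = [ln(582.1115/227.3779) + (0.0291 + 0.5·0.2295²)·2.9839] / (0.2295·√2.9839)
   = [0.940049 + 0.165413] / 0.396438 = 2.788488
d₂ = d₁ − σ√T = 2.788488 − 0.396438 = 2.392051
N(d₁) = 0.997352,  N(d₂) = 0.991623,  e^(−rT) = 0.916832
E₀ = V₀·N(d₁) − D·e^(−rT)·N(d₂)
   = 582.1115·0.997352 − 227.3779·0.916832·0.991623 = 373.849370
B₀ = V₀ − E₀ = 582.1115 − 373.849370 = 208.262130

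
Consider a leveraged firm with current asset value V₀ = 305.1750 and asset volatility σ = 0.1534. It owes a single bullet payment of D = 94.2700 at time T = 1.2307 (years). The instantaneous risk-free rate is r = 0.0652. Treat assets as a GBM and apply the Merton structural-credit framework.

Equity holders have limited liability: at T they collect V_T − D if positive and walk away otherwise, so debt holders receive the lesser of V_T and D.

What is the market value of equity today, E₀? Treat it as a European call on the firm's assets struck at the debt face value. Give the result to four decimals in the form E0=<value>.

d₁ = [ln(V₀/D) + (r + σ²/2)T] / (σ√T)
   = [ln(305.1750/94.2700) + (0.0652 + 0.5·0.1534²)·1.2307] / (0.1534·√1.2307)
   = [1.174722 + 0.094722] / 0.170177 = 7.459542
d₂ = d₁ − σ√T = 7.459542 − 0.170177 = 7.289364
N(d₁) = 1.000000,  N(d₂) = 1.000000,  e^(−rT) = 0.922893
E₀ = V₀·N(d₁) − D·e^(−rT)·N(d₂)
   = 305.1750·1.000000 − 94.2700·0.922893·1.000000 = 218.173848

E0=218.1738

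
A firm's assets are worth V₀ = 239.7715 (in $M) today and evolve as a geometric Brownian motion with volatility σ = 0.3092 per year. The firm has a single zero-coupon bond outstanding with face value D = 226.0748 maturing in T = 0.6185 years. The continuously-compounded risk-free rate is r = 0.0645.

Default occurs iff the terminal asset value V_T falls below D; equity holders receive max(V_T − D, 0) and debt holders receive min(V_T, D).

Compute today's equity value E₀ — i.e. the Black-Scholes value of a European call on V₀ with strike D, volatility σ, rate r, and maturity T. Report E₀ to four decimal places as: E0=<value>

d₁ = [ln(V₀/D) + (r + σ²/2)T] / (σ√T)
   = [ln(239.7715/226.0748) + (0.0645 + 0.5·0.3092²)·0.6185] / (0.3092·√0.6185)
   = [0.058820 + 0.069459] / 0.243170 = 0.527531
d₂ = d₁ − σ√T = 0.527531 − 0.243170 = 0.284361
N(d₁) = 0.701087,  N(d₂) = 0.611933,  e^(−rT) = 0.960892
E₀ = V₀·N(d₁) − D·e^(−rT)·N(d₂)
   = 239.7715·0.701087 − 226.0748·0.960892·0.611933 = 35.168427

E0=35.1684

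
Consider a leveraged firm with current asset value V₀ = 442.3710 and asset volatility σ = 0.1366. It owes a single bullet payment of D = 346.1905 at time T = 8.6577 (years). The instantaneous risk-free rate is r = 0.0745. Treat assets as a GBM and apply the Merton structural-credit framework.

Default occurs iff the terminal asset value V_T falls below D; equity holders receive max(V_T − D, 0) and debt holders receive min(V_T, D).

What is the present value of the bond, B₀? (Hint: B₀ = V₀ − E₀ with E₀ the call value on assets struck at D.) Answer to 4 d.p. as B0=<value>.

B0=181.1081

d₁ = [ln(V₀/D) + (r + σ²/2)T] / (σ√T)
   = [ln(442.3710/346.1905) + (0.0745 + 0.5·0.1366²)·8.6577] / (0.1366·√8.6577)
   = [0.245160 + 0.725773] / 0.401931 = 2.415668
d₂ = d₁ − σ√T = 2.415668 − 0.401931 = 2.013736
N(d₁) = 0.992147,  N(d₂) = 0.977981,  e^(−rT) = 0.524663
E₀ = V₀·N(d₁) − D·e^(−rT)·N(d₂)
   = 442.3710·0.992147 − 346.1905·0.524663·0.977981 = 261.262858
B₀ = V₀ − E₀ = 442.3710 − 261.262858 = 181.108142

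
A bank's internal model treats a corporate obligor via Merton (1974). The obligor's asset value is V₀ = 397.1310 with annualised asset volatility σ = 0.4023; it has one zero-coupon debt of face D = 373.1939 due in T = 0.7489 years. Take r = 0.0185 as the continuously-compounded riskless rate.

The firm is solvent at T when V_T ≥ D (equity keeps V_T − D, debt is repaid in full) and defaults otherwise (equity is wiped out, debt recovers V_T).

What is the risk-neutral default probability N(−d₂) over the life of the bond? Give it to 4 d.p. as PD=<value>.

PD=0.4823

d₁ = [ln(V₀/D) + (r + σ²/2)T] / (σ√T)
   = [ln(397.1310/373.1939) + (0.0185 + 0.5·0.4023²)·0.7489] / (0.4023·√0.7489)
   = [0.062168 + 0.074458] / 0.348146 = 0.392437
d₂ = d₁ − σ√T = 0.392437 − 0.348146 = 0.044291
risk-neutral PD = N(−d₂) = N(-0.044291) = 0.482336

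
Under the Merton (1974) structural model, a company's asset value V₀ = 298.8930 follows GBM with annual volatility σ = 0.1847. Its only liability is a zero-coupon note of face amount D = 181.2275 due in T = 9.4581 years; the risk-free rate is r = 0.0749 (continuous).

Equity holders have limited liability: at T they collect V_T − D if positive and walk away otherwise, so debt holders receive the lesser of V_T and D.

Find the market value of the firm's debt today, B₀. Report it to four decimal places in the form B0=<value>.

B0=88.7034

d₁ = [ln(V₀/D) + (r + σ²/2)T] / (σ√T)
   = [ln(298.8930/181.2275) + (0.0749 + 0.5·0.1847²)·9.4581] / (0.1847·√9.4581)
   = [0.500333 + 0.869739] / 0.568027 = 2.411984
d₂ = d₁ − σ√T = 2.411984 − 0.568027 = 1.843957
N(d₁) = 0.992067,  N(d₂) = 0.967405,  e^(−rT) = 0.492426
E₀ = V₀·N(d₁) − D·e^(−rT)·N(d₂)
   = 298.8930·0.992067 − 181.2275·0.492426·0.967405 = 210.189592
B₀ = V₀ − E₀ = 298.8930 − 210.189592 = 88.703408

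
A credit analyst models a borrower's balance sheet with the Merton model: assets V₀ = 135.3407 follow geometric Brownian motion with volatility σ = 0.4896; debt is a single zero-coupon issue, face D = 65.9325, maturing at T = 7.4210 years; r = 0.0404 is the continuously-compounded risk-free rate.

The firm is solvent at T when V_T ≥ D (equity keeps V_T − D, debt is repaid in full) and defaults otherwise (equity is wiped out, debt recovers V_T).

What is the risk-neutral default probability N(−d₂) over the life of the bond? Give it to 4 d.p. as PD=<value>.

d₁ = [ln(V₀/D) + (r + σ²/2)T] / (σ√T)
   = [ln(135.3407/65.9325) + (0.0404 + 0.5·0.4896²)·7.4210] / (0.4896·√7.4210)
   = [0.719164 + 1.189246] / 1.333744 = 1.430866
d₂ = d₁ − σ√T = 1.430866 − 1.333744 = 0.097121
risk-neutral PD = N(−d₂) = N(-0.097121) = 0.461315

PD=0.4613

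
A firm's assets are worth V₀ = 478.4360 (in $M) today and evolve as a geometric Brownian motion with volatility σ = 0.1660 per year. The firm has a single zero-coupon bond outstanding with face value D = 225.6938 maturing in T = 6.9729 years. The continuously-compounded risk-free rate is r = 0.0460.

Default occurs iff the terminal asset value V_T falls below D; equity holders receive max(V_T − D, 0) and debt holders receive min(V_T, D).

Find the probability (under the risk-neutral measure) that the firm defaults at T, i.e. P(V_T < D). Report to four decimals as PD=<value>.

PD=0.0130

d₁ = [ln(V₀/D) + (r + σ²/2)T] / (σ√T)
   = [ln(478.4360/225.6938) + (0.0460 + 0.5·0.1660²)·6.9729] / (0.1660·√6.9729)
   = [0.751343 + 0.416826] / 0.438344 = 2.664962
d₂ = d₁ − σ√T = 2.664962 − 0.438344 = 2.226618
risk-neutral PD = N(−d₂) = N(-2.226618) = 0.012986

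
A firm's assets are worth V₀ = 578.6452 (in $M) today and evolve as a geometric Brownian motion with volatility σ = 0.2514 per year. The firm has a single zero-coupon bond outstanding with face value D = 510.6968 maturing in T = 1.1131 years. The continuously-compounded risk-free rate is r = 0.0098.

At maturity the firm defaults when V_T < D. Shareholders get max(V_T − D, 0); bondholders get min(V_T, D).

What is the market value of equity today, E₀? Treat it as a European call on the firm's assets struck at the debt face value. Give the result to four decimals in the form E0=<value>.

d₁ = [ln(V₀/D) + (r + σ²/2)T] / (σ√T)
   = [ln(578.6452/510.6968) + (0.0098 + 0.5·0.2514²)·1.1131] / (0.2514·√1.1131)
   = [0.124913 + 0.046083] / 0.265236 = 0.644697
d₂ = d₁ − σ√T = 0.644697 − 0.265236 = 0.379461
N(d₁) = 0.740438,  N(d₂) = 0.647827,  e^(−rT) = 0.989151
E₀ = V₀·N(d₁) − D·e^(−rT)·N(d₂)
   = 578.6452·0.740438 − 510.6968·0.989151·0.647827 = 101.197073

E0=101.1971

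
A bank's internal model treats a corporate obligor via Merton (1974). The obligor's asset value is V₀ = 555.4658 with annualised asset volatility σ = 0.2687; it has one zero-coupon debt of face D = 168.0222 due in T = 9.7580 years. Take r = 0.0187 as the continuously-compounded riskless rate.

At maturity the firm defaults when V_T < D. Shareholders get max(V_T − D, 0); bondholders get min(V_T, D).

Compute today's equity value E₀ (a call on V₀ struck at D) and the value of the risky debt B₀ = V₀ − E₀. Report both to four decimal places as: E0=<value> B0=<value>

E0=420.0817 B0=135.3841

d₁ = [ln(V₀/D) + (r + σ²/2)T] / (σ√T)
   = [ln(555.4658/168.0222) + (0.0187 + 0.5·0.2687²)·9.7580] / (0.2687·√9.7580)
   = [1.195711 + 0.534737] / 0.839360 = 2.061629
d₂ = d₁ − σ√T = 2.061629 − 0.839360 = 1.222269
N(d₁) = 0.980378,  N(d₂) = 0.889197,  e^(−rT) = 0.833206
E₀ = V₀·N(d₁) − D·e^(−rT)·N(d₂)
   = 555.4658·0.980378 − 168.0222·0.833206·0.889197 = 420.081715
B₀ = V₀ − E₀ = 555.4658 − 420.081715 = 135.384085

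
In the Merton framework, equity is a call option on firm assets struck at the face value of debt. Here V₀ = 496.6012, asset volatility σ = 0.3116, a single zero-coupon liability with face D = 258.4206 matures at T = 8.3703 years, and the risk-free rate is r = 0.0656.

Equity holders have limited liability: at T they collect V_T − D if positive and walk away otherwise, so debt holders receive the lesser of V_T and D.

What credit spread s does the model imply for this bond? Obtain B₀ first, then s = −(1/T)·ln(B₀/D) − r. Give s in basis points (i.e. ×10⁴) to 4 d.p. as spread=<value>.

d₁ = [ln(V₀/D) + (r + σ²/2)T] / (σ√T)
   = [ln(496.6012/258.4206) + (0.0656 + 0.5·0.3116²)·8.3703] / (0.3116·√8.3703)
   = [0.653199 + 0.955447] / 0.901505 = 1.784401
d₂ = d₁ − σ√T = 1.784401 − 0.901505 = 0.882896
N(d₁) = 0.962821,  N(d₂) = 0.811354,  e^(−rT) = 0.577474
E₀ = V₀·N(d₁) − D·e^(−rT)·N(d₂)
   = 496.6012·0.962821 − 258.4206·0.577474·0.811354 = 357.058618
B₀ = V₀ − E₀ = 496.6012 − 357.058618 = 139.542582
spread = −(1/T)·ln(B₀/D) − r = −(1/8.3703)·ln(139.542582/258.4206) − 0.0656 = 0.00801967
in basis points: 0.00801967 × 10⁴ = 80.1967 bp

spread=80.1967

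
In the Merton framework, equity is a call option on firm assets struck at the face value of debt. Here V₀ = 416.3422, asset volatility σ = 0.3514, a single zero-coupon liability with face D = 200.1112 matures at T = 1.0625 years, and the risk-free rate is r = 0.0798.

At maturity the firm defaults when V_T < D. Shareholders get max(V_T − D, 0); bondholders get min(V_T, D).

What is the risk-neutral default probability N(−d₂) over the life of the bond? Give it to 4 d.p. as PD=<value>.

PD=0.0190

d₁ = [ln(V₀/D) + (r + σ²/2)T] / (σ√T)
   = [ln(416.3422/200.1112) + (0.0798 + 0.5·0.3514²)·1.0625] / (0.3514·√1.0625)
   = [0.732634 + 0.150387] / 0.362215 = 2.437839
d₂ = d₁ − σ√T = 2.437839 − 0.362215 = 2.075625
risk-neutral PD = N(−d₂) = N(-2.075625) = 0.018964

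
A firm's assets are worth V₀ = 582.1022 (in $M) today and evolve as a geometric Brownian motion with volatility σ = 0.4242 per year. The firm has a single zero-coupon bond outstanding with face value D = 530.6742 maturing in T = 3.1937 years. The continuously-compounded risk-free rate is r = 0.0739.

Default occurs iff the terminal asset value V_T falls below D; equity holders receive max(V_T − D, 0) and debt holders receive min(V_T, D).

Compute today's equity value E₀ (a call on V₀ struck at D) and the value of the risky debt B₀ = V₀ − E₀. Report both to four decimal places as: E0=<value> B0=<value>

E0=242.2291 B0=339.8731

d₁ = [ln(V₀/D) + (r + σ²/2)T] / (σ√T)
   = [ln(582.1022/530.6742) + (0.0739 + 0.5·0.4242²)·3.1937] / (0.4242·√3.1937)
   = [0.092498 + 0.523361] / 0.758085 = 0.812387
d₂ = d₁ − σ√T = 0.812387 − 0.758085 = 0.054303
N(d₁) = 0.791715,  N(d₂) = 0.521653,  e^(−rT) = 0.789769
E₀ = V₀·N(d₁) − D·e^(−rT)·N(d₂)
   = 582.1022·0.791715 − 530.6742·0.789769·0.521653 = 242.229140
B₀ = V₀ − E₀ = 582.1022 − 242.229140 = 339.873060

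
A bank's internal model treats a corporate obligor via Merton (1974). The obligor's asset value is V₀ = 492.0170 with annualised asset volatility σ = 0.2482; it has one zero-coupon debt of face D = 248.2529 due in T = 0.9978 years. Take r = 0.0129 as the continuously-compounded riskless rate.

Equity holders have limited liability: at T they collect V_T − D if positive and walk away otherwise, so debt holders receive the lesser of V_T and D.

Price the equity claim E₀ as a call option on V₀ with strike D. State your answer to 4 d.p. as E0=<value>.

d₁ = [ln(V₀/D) + (r + σ²/2)T] / (σ√T)
   = [ln(492.0170/248.2529) + (0.0129 + 0.5·0.2482²)·0.9978] / (0.2482·√0.9978)
   = [0.684065 + 0.043605] / 0.247927 = 2.935022
d₂ = d₁ − σ√T = 2.935022 − 0.247927 = 2.687095
N(d₁) = 0.998332,  N(d₂) = 0.996396,  e^(−rT) = 0.987211
E₀ = V₀·N(d₁) − D·e^(−rT)·N(d₂)
   = 492.0170·0.998332 − 248.2529·0.987211·0.996396 = 247.001759

E0=247.0018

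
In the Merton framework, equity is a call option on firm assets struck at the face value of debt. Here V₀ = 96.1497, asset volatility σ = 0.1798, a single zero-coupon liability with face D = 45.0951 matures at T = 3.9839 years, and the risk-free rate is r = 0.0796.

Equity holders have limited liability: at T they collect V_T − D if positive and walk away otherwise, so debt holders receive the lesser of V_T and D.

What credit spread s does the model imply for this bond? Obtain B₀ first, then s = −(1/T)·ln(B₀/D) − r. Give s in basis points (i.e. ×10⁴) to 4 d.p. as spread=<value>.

spread=0.5947

d₁ = [ln(V₀/D) + (r + σ²/2)T] / (σ√T)
   = [ln(96.1497/45.0951) + (0.0796 + 0.5·0.1798²)·3.9839] / (0.1798·√3.9839)
   = [0.757133 + 0.381514] / 0.358876 = 3.172818
d₂ = d₁ − σ√T = 3.172818 − 0.358876 = 2.813943
N(d₁) = 0.999245,  N(d₂) = 0.997553,  e^(−rT) = 0.728244
E₀ = V₀·N(d₁) − D·e^(−rT)·N(d₂)
   = 96.1497·0.999245 − 45.0951·0.728244·0.997553 = 63.317221
B₀ = V₀ − E₀ = 96.1497 − 63.317221 = 32.832479
spread = −(1/T)·ln(B₀/D) − r = −(1/3.9839)·ln(32.832479/45.0951) − 0.0796 = 0.00005947
in basis points: 0.00005947 × 10⁴ = 0.5947 bp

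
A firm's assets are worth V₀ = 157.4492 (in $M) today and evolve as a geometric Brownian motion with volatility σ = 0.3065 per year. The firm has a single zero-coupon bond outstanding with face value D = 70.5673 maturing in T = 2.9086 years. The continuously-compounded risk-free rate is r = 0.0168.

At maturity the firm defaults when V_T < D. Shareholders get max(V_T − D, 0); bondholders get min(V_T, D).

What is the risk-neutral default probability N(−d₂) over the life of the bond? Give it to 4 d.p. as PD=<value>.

d₁ = [ln(V₀/D) + (r + σ²/2)T] / (σ√T)
   = [ln(157.4492/70.5673) + (0.0168 + 0.5·0.3065²)·2.9086] / (0.3065·√2.9086)
   = [0.802536 + 0.185485] / 0.522724 = 1.890138
d₂ = d₁ − σ√T = 1.890138 − 0.522724 = 1.367414
risk-neutral PD = N(−d₂) = N(-1.367414) = 0.085748

PD=0.0857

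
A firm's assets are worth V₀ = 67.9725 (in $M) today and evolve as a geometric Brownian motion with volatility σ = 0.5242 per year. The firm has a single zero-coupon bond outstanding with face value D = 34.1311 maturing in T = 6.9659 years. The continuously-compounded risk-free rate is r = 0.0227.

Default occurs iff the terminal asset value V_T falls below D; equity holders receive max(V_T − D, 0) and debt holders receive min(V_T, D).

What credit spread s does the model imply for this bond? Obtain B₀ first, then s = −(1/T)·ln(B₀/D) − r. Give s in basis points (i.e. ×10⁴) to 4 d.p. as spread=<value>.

spread=527.4536

d₁ = [ln(V₀/D) + (r + σ²/2)T] / (σ√T)
   = [ln(67.9725/34.1311) + (0.0227 + 0.5·0.5242²)·6.9659] / (0.5242·√6.9659)
   = [0.688894 + 1.115191] / 1.383521 = 1.303981
d₂ = d₁ − σ√T = 1.303981 − 1.383521 = -0.079539
N(d₁) = 0.903880,  N(d₂) = 0.468302,  e^(−rT) = 0.853742
E₀ = V₀·N(d₁) − D·e^(−rT)·N(d₂)
   = 67.9725·0.903880 − 34.1311·0.853742·0.468302 = 47.793062
B₀ = V₀ − E₀ = 67.9725 − 47.793062 = 20.179438
spread = −(1/T)·ln(B₀/D) − r = −(1/6.9659)·ln(20.179438/34.1311) − 0.0227 = 0.05274536
in basis points: 0.05274536 × 10⁴ = 527.4536 bp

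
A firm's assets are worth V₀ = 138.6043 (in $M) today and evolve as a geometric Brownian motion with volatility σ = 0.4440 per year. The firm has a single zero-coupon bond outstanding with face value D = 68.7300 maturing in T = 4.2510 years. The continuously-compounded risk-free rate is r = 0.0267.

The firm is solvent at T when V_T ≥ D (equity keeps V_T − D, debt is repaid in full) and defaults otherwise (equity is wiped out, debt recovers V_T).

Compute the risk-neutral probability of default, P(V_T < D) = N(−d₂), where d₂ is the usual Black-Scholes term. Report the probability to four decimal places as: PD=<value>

d₁ = [ln(V₀/D) + (r + σ²/2)T] / (σ√T)
   = [ln(138.6043/68.7300) + (0.0267 + 0.5·0.4440²)·4.2510] / (0.4440·√4.2510)
   = [0.701437 + 0.532514] / 0.915437 = 1.347937
d₂ = d₁ − σ√T = 1.347937 − 0.915437 = 0.432500
risk-neutral PD = N(−d₂) = N(-0.432500) = 0.332689

PD=0.3327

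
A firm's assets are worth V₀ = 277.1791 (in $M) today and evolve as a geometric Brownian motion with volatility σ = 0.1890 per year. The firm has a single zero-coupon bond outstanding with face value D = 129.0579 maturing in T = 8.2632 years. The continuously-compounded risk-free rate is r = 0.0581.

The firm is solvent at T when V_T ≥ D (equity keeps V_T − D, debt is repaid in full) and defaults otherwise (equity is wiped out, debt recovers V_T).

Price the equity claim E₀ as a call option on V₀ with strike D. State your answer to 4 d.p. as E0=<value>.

d₁ = [ln(V₀/D) + (r + σ²/2)T] / (σ√T)
   = [ln(277.1791/129.0579) + (0.0581 + 0.5·0.1890²)·8.2632] / (0.1890·√8.2632)
   = [0.764403 + 0.627677] / 0.543295 = 2.562289
d₂ = d₁ − σ√T = 2.562289 − 0.543295 = 2.018994
N(d₁) = 0.994801,  N(d₂) = 0.978256,  e^(−rT) = 0.618727
E₀ = V₀·N(d₁) − D·e^(−rT)·N(d₂)
   = 277.1791·0.994801 − 129.0579·0.618727·0.978256 = 197.622722

E0=197.6227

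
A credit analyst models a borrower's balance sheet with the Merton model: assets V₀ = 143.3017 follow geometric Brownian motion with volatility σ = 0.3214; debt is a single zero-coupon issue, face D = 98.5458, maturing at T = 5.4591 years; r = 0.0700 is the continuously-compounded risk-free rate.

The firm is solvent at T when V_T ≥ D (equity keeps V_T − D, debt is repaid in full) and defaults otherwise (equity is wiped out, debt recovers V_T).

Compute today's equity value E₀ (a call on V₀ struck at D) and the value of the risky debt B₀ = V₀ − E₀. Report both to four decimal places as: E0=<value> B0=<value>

d₁ = [ln(V₀/D) + (r + σ²/2)T] / (σ√T)
   = [ln(143.3017/98.5458) + (0.0700 + 0.5·0.3214²)·5.4591] / (0.3214·√5.4591)
   = [0.374431 + 0.664094] / 0.750942 = 1.382963
d₂ = d₁ − σ√T = 1.382963 − 0.750942 = 0.632021
N(d₁) = 0.916662,  N(d₂) = 0.736313,  e^(−rT) = 0.682402
E₀ = V₀·N(d₁) − D·e^(−rT)·N(d₂)
   = 143.3017·0.916662 − 98.5458·0.682402·0.736313 = 81.843745
B₀ = V₀ − E₀ = 143.3017 − 81.843745 = 61.457955

E0=81.8437 B0=61.4580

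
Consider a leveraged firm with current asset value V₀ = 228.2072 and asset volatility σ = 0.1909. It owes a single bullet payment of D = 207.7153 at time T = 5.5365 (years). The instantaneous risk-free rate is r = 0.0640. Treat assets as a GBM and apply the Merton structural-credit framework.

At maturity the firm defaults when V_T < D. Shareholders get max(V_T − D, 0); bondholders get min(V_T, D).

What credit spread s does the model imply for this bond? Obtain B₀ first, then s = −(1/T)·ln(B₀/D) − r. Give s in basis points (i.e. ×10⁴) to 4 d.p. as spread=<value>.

spread=85.5041

d₁ = [ln(V₀/D) + (r + σ²/2)T] / (σ√T)
   = [ln(228.2072/207.7153) + (0.0640 + 0.5·0.1909²)·5.5365] / (0.1909·√5.5365)
   = [0.094086 + 0.455219] / 0.449183 = 1.222896
d₂ = d₁ − σ√T = 1.222896 − 0.449183 = 0.773713
N(d₁) = 0.889315,  N(d₂) = 0.780450,  e^(−rT) = 0.701639
E₀ = V₀·N(d₁) − D·e^(−rT)·N(d₂)
   = 228.2072·0.889315 − 207.7153·0.701639·0.780450 = 89.204540
B₀ = V₀ − E₀ = 228.2072 − 89.204540 = 139.002660
spread = −(1/T)·ln(B₀/D) − r = −(1/5.5365)·ln(139.002660/207.7153) − 0.0640 = 0.00855041
in basis points: 0.00855041 × 10⁴ = 85.5041 bp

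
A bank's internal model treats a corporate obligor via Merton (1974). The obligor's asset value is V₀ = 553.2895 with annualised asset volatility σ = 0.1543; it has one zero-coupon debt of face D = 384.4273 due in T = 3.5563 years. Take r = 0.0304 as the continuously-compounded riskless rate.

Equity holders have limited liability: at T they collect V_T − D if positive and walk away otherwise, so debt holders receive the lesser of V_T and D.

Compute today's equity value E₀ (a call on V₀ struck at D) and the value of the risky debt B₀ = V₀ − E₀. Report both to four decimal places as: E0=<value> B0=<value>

d₁ = [ln(V₀/D) + (r + σ²/2)T] / (σ√T)
   = [ln(553.2895/384.4273) + (0.0304 + 0.5·0.1543²)·3.5563] / (0.1543·√3.5563)
   = [0.364127 + 0.150447] / 0.290981 = 1.768406
d₂ = d₁ − σ√T = 1.768406 − 0.290981 = 1.477425
N(d₁) = 0.961504,  N(d₂) = 0.930219,  e^(−rT) = 0.897527
E₀ = V₀·N(d₁) − D·e^(−rT)·N(d₂)
   = 553.2895·0.961504 − 384.4273·0.897527·0.930219 = 211.032497
B₀ = V₀ − E₀ = 553.2895 − 211.032497 = 342.257003

E0=211.0325 B0=342.2570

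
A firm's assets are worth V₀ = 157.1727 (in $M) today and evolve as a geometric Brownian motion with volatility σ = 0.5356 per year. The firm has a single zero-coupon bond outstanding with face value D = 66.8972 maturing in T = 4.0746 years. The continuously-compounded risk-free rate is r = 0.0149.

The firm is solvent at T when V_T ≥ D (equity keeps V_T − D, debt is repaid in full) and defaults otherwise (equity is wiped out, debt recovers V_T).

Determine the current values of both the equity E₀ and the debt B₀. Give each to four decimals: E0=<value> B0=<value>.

E0=105.1291 B0=52.0436

d₁ = [ln(V₀/D) + (r + σ²/2)T] / (σ√T)
   = [ln(157.1727/66.8972) + (0.0149 + 0.5·0.5356²)·4.0746] / (0.5356·√4.0746)
   = [0.854188 + 0.645146] / 1.081143 = 1.386805
d₂ = d₁ − σ√T = 1.386805 − 1.081143 = 0.305662
N(d₁) = 0.917249,  N(d₂) = 0.620069,  e^(−rT) = 0.941095
E₀ = V₀·N(d₁) − D·e^(−rT)·N(d₂)
   = 157.1727·0.917249 − 66.8972·0.941095·0.620069 = 105.129123
B₀ = V₀ − E₀ = 157.1727 − 105.129123 = 52.043577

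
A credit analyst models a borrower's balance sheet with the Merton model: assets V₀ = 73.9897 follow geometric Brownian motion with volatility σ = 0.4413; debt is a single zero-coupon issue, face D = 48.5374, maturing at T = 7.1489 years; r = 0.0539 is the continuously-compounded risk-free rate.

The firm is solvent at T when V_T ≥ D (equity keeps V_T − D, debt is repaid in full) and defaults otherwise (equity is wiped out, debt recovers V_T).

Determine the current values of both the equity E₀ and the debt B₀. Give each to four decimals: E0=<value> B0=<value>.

E0=48.7466 B0=25.2431

d₁ = [ln(V₀/D) + (r + σ²/2)T] / (σ√T)
   = [ln(73.9897/48.5374) + (0.0539 + 0.5·0.4413²)·7.1489] / (0.4413·√7.1489)
   = [0.421591 + 1.081434] / 1.179923 = 1.273834
d₂ = d₁ − σ√T = 1.273834 − 1.179923 = 0.093911
N(d₁) = 0.898639,  N(d₂) = 0.537410,  e^(−rT) = 0.680229
E₀ = V₀·N(d₁) − D·e^(−rT)·N(d₂)
   = 73.9897·0.898639 − 48.5374·0.680229·0.537410 = 48.746590
B₀ = V₀ − E₀ = 73.9897 − 48.746590 = 25.243110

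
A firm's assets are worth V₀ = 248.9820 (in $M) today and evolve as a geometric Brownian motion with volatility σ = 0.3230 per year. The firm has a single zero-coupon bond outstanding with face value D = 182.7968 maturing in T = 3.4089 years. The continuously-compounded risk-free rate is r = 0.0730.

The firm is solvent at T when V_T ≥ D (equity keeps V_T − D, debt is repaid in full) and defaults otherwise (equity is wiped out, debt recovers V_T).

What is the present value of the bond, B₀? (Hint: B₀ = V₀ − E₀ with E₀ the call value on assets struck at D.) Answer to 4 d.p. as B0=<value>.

d₁ = [ln(V₀/D) + (r + σ²/2)T] / (σ√T)
   = [ln(248.9820/182.7968) + (0.0730 + 0.5·0.3230²)·3.4089] / (0.3230·√3.4089)
   = [0.309005 + 0.426673] / 0.596362 = 1.233612
d₂ = d₁ − σ√T = 1.233612 − 0.596362 = 0.637250
N(d₁) = 0.891326,  N(d₂) = 0.738019,  e^(−rT) = 0.779697
E₀ = V₀·N(d₁) − D·e^(−rT)·N(d₂)
   = 248.9820·0.891326 − 182.7968·0.779697·0.738019 = 116.737169
B₀ = V₀ − E₀ = 248.9820 − 116.737169 = 132.244831

B0=132.2448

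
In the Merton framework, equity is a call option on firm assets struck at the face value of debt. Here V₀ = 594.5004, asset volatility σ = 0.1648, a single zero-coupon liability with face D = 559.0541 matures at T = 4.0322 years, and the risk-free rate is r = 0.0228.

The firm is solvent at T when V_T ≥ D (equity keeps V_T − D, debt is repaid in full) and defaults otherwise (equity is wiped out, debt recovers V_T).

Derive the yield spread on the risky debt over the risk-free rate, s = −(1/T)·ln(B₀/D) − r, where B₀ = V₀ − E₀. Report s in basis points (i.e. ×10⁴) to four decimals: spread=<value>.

d₁ = [ln(V₀/D) + (r + σ²/2)T] / (σ√T)
   = [ln(594.5004/559.0541) + (0.0228 + 0.5·0.1648²)·4.0322] / (0.1648·√4.0322)
   = [0.061475 + 0.146690] / 0.330924 = 0.629041
d₂ = d₁ − σ√T = 0.629041 − 0.330924 = 0.298117
N(d₁) = 0.735339,  N(d₂) = 0.617193,  e^(−rT) = 0.912165
E₀ = V₀·N(d₁) − D·e^(−rT)·N(d₂)
   = 594.5004·0.735339 − 559.0541·0.912165·0.617193 = 122.421845
B₀ = V₀ − E₀ = 594.5004 − 122.421845 = 472.078555
spread = −(1/T)·ln(B₀/D) − r = −(1/4.0322)·ln(472.078555/559.0541) − 0.0228 = 0.01913761
in basis points: 0.01913761 × 10⁴ = 191.3761 bp

spread=191.3761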